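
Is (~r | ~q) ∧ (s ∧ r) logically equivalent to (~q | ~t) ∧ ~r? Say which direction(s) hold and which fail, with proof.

[⇒] This fails. Under q = F, t = F, r = T, s = T, the left side is true but the right side is false.

[⇐] This fails. Under q = F, t = F, r = F, s = F, the left side is false but the right side is true.

Neither direction holds.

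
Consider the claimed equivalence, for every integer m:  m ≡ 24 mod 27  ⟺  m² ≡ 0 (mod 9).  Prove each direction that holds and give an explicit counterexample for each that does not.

[⇒] Suppose m ≡ 24 (mod 27). Then m² ≡ 24² = 576 (mod 27), and since 9 ∣ 27, also m² ≡ 0 (mod 9).

[⇐] This fails: take m = 0. Then 0² = 0 ≡ 0 (mod 9), yet 0 ≡ 0 (mod 27), not 24.

The forward direction holds; the converse fails.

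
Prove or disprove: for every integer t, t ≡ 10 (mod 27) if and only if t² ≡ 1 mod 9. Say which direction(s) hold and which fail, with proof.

(⟹) Suppose t ≡ 10 (mod 27). Then t² ≡ 10² = 100 (mod 27), and since 9 ∣ 27, also t² ≡ 1 (mod 9).

(⟸) This fails: take t = 1. Then 1² = 1 ≡ 1 (mod 9), yet 1 ≡ 1 (mod 27), not 10.

Only the forward implication holds.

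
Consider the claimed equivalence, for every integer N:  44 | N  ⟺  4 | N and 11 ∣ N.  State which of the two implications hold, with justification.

(⟹) If 44 ∣ N, write N = 44q. Since 44 = 11·4, N = 4·(11q), so 4 ∣ N; and since 44 = 4·11, N = 11·(4q), so 11 ∣ N.

(⟸) Suppose 4 ∣ N and 11 ∣ N. Any common multiple of 4 and 11 is a multiple of their lcm; here gcd(4, 11) = 1, so lcm(4, 11) = 4·11 = 44, so 44 ∣ N.

Both directions hold; the statement is true.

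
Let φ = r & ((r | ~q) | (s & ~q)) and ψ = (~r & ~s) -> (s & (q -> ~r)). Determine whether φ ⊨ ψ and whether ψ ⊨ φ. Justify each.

(⟹) Assume the antecedent. If q is true, the antecedent forces (q = T, r = T, s = F) or (q = T, r = T, s = T), and (~r & ~s) -> (s & (q -> ~r)) holds there. If q is false, the antecedent forces (q = F, r = T, s = F) or (q = F, r = T, s = T), and (~r & ~s) -> (s & (q -> ~r)) holds there. Either way (~r & ~s) -> (s & (q -> ~r)) holds.

(⟸) This fails. Under q = F, r = F, s = T, the left side is false but the right side is true.

Only the forward implication holds.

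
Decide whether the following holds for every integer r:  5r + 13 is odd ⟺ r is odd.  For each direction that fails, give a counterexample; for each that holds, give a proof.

Neither implication holds.

Forward direction. This fails: r = 2 gives 5r + 13 = 23, which is odd, but 2 is even, not odd.

Converse. This also fails: r = 5 is odd, but 5r + 13 = 38 is even, not odd.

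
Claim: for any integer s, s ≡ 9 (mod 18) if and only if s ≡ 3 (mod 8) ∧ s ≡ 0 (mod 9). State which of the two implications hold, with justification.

Forward direction. This fails: s = 9 gives 9 ≡ 9 (mod 18) but 9 ≡ 1 (mod 8), so the conjunction on the right does not hold.

Converse. If s ≡ 3 (mod 8) and s ≡ 0 (mod 9), then by the Chinese remainder theorem s ≡ 27 (mod 72). Since 27 ≡ 9 (mod 18) and 18 ∣ 72, we get s ≡ 9 (mod 18).

Not equivalent: only (⇐) holds.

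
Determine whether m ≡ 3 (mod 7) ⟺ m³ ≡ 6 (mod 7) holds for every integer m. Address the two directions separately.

Not equivalent: only (⇒) holds.

Forward direction. Suppose m ≡ 3 (mod 7). Write m = 7j + 3. Then (7j + 3)³ = 343j³ + 441j² + 189j + 27 = 7(49j³ + 63j² + 27j + 3) + 6, so m³ ≡ 6 (mod 7).

Converse. This fails: take m = 5. Then 5³ = 125 ≡ 6 (mod 7), yet 5 ≡ 5 (mod 7), not 3.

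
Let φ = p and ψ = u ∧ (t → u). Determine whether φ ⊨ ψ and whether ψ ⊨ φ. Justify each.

(→) This fails. Under t = F, u = F, p = T, the left side is true but the right side is false.

(←) This fails. Under t = F, u = T, p = F, the left side is false but the right side is true.

Both directions fail.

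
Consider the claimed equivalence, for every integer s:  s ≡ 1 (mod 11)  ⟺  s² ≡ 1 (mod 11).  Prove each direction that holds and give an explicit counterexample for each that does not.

Only the forward implication holds.

Forward direction. Suppose s ≡ 1 (mod 11). Write s = 11j + 1. Then (11j + 1)² = 121j² + 22j + 1 = 11(11j² + 2j) + 1, so s² ≡ 1 (mod 11).

Converse. This fails: take s = 10. Then 10² = 100 ≡ 1 (mod 11), yet 10 ≡ 10 (mod 11), not 1.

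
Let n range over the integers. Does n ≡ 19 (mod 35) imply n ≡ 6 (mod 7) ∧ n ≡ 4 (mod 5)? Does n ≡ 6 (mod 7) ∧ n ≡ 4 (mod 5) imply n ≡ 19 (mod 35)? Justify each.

Neither implication holds.

(→) This fails: n = 19 gives 19 ≡ 19 (mod 35) but 19 ≡ 5 (mod 7), so the conjunction on the right does not hold.

(←) This fails: n = 34 satisfies both congruences on the right (34 ≡ 6 mod 7 and 34 ≡ 4 mod 5) yet 34 ≡ 34 (mod 35), not 19.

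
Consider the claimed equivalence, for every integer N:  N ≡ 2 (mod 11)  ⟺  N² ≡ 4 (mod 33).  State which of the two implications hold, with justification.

(⇒) This fails: take N = 24. Then 24 ≡ 2 (mod 11), but 24² = 576 ≡ 15 (mod 33), not 4.

(⇐) This fails: take N = 20. Then 20² = 400 ≡ 4 (mod 33), yet 20 ≡ 9 (mod 11), not 2.

Neither direction holds.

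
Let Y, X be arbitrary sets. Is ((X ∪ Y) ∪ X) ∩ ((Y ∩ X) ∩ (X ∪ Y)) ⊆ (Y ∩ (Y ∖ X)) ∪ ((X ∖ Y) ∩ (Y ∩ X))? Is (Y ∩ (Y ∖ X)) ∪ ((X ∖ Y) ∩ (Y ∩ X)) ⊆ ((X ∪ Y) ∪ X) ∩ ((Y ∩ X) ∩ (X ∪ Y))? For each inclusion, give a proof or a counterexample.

(⟹) This inclusion fails. Take Y = {1}, X = {1}; then 1 ∈ ((X ∪ Y) ∪ X) ∩ ((Y ∩ X) ∩ (X ∪ Y)) but 1 ∉ (Y ∩ (Y ∖ X)) ∪ ((X ∖ Y) ∩ (Y ∩ X)).

(⟸) This inclusion fails. Take Y = {1}, X = ∅; then 1 ∈ (Y ∩ (Y ∖ X)) ∪ ((X ∖ Y) ∩ (Y ∩ X)) but 1 ∉ ((X ∪ Y) ∪ X) ∩ ((Y ∩ X) ∩ (X ∪ Y)).

(⊆) fails and (⊇) fails.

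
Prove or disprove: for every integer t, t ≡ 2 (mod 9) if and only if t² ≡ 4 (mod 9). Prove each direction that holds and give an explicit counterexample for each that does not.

(→) Suppose t ≡ 2 (mod 9). Write t = 9j + 2. Then (9j + 2)² = 81j² + 36j + 4 = 9(9j² + 4j) + 4, so t² ≡ 4 (mod 9).

(←) This fails: take t = 7. Then 7² = 49 ≡ 4 (mod 9), yet 7 ≡ 7 (mod 9), not 2.

Only the forward implication holds.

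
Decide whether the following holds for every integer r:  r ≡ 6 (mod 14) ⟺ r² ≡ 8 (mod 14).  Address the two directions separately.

Converse. This fails: take r = 8. Then 8² = 64 ≡ 8 (mod 14), yet 8 ≡ 8 (mod 14), not 6.

Forward direction. Suppose r ≡ 6 (mod 14). Write r = 14j + 6. Then (14j + 6)² = 196j² + 168j + 36 = 14(14j² + 12j + 2) + 8, so r² ≡ 8 (mod 14).

(⇒) holds; (⇐) fails.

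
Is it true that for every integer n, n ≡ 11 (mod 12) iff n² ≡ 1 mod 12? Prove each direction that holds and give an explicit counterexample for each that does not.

The forward direction holds; the converse fails.

(⟸) This fails: take n = 1. Then 1² = 1 ≡ 1 (mod 12), yet 1 ≡ 1 (mod 12), not 11.

(⟹) Suppose n ≡ 11 (mod 12). Write n = 12j + 11. Then (12j + 11)² = 144j² + 264j + 121 = 12(12j² + 22j + 10) + 1, so n² ≡ 1 (mod 12).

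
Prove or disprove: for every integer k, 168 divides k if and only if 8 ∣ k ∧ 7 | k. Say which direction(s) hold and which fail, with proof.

(⇐) This fails: take k = 56. Both 8 ∣ 56 and 7 ∣ 56, yet 56 is not a multiple of 168 (since 56 = 0·168 + 56), so 168 ∤ 56.

(⇒) If 168 ∣ k, write k = 168q. Since 168 = 21·8, k = 8·(21q), so 8 ∣ k; and since 168 = 24·7, k = 7·(24q), so 7 ∣ k.

(⇒) holds; (⇐) fails.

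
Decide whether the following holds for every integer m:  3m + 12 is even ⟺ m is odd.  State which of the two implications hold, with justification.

(⇒) fails and (⇐) fails.

[⇒] This fails: m = 6 gives 3m + 12 = 30, which is even, but 6 is even, not odd.

[⇐] This also fails: m = 1 is odd, but 3m + 12 = 15 is odd, not even.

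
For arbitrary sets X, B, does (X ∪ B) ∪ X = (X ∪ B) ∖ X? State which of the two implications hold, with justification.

Forward inclusion. This inclusion fails. Take X = {1}, B = ∅; then 1 ∈ (X ∪ B) ∪ X but 1 ∉ (X ∪ B) ∖ X.

Reverse inclusion. Let x ∈ (X ∪ B) ∖ X. Then x ∈ B and x ∉ X, from which x ∈ (X ∪ B) ∪ X.

(⊆) fails; (⊇) holds.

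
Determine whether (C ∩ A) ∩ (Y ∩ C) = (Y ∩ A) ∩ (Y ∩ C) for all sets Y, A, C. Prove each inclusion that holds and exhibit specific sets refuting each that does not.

(⟹) Let x ∈ (C ∩ A) ∩ (Y ∩ C). Then x ∈ Y ∩ A ∩ C, from which x ∈ (Y ∩ A) ∩ (Y ∩ C).

(⟸) Let x ∈ (Y ∩ A) ∩ (Y ∩ C). Then x ∈ Y ∩ A ∩ C, from which x ∈ (C ∩ A) ∩ (Y ∩ C).

Both inclusions hold; the sets are equal.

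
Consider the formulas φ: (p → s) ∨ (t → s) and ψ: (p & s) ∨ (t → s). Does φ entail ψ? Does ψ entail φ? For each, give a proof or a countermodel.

(→) This fails. Under s = F, t = T, p = F, the left side is true but the right side is false.

(←) Assume the antecedent. If s is true, (p → s) ∨ (t → s) reduces to true regardless of the other variables. If s is false, the antecedent forces (s = F, t = F, p = F) or (s = F, t = F, p = T), and (p → s) ∨ (t → s) holds there. Either way (p → s) ∨ (t → s) holds.

Only the converse holds.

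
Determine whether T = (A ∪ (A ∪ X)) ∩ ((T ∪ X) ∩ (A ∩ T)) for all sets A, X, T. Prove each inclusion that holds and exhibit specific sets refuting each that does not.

Only the reverse inclusion holds.

Forward inclusion. This inclusion fails. Take A = ∅, X = ∅, T = {1}; then 1 ∈ T but 1 ∉ (A ∪ (A ∪ X)) ∩ ((T ∪ X) ∩ (A ∩ T)).

Reverse inclusion. Let x ∈ (A ∪ (A ∪ X)) ∩ ((T ∪ X) ∩ (A ∩ T)). Then either x ∈ A ∩ T and x ∉ X; or x ∈ A ∩ X ∩ T. In each case x ∈ T, so (A ∪ (A ∪ X)) ∩ ((T ∪ X) ∩ (A ∩ T)) ⊆ T.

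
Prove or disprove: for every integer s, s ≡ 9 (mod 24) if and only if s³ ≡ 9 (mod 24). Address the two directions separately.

(→) Suppose s ≡ 9 (mod 24). Write s = 24j + 9. Then (24j + 9)³ = 13824j³ + 15552j² + 5832j + 729 = 24(576j³ + 648j² + 243j + 30) + 9, so s³ ≡ 9 (mod 24).

(←) Conversely, suppose s³ ≡ 9 (mod 24). The only residue r in {0, …, 23} with r³ ≡ 9 (mod 24) is r = 9, so s ≡ 9 (mod 24).

Both implications hold.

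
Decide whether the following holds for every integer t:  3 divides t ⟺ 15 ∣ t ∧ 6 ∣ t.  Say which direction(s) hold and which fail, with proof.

Only the converse holds.

(⇐) Suppose 15 ∣ t and 6 ∣ t. Any common multiple of 15 and 6 is a multiple of their lcm; here lcm(15, 6) = 15·6/gcd(15, 6) = 90/3 = 30, so 30 ∣ t. Since 3 ∣ 30, it follows that 3 ∣ t.

(⇒) This fails: take t = 3. Certainly 3 ∣ 3, but 15 ∤ 3.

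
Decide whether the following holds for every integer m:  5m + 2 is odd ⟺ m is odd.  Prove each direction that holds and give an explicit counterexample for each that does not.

Both directions hold; the statement is true.

(⇒) Suppose 5m + 2 is odd. Since 5 is odd, 5m and m have the same parity, so 5m + 2 ≡ m + 2 (mod 2). As 2 is even, 5m + 2 is odd exactly when m is odd. Thus m is odd.

(⇐) Conversely, suppose m is odd; write m = 2j + 1. Then 5m + 2 = 5·(2j + 1) + 2 = 2·5j + 7, which is odd.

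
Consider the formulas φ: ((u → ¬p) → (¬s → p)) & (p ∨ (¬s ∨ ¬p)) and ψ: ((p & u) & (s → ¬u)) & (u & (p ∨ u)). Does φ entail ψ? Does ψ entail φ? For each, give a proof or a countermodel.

Forward direction. This fails. Under s = T, u = F, p = F, the left side is true but the right side is false.

Converse. Assume the antecedent. If s is true, the antecedent cannot hold. If s is false, the antecedent forces (s = F, u = T, p = T), and the consequent holds there. Either way the consequent holds.

Only the reverse direction holds.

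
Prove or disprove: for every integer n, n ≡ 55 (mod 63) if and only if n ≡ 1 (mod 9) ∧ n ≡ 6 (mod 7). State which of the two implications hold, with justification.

Forward direction. Suppose n ≡ 55 (mod 63); write n = 63j + 55. Since 9 ∣ 63, reducing mod 9 gives n ≡ 55 ≡ 1 (mod 9); since 7 ∣ 63, reducing mod 7 gives n ≡ 55 ≡ 6 (mod 7).

Converse. If n ≡ 1 (mod 9) and n ≡ 6 (mod 7), then by the Chinese remainder theorem n ≡ 55 (mod 63). This is exactly n ≡ 55 (mod 63).

Both directions hold; the statement is true.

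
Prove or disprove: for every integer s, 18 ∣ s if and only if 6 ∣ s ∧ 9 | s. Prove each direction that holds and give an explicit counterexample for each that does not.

Both implications hold.

(⇒) If 18 ∣ s, write s = 18q. Since 18 = 3·6, s = 6·(3q), so 6 ∣ s; and since 18 = 2·9, s = 9·(2q), so 9 ∣ s.

(⇐) Suppose 6 ∣ s and 9 ∣ s. Any common multiple of 6 and 9 is a multiple of their lcm; here lcm(6, 9) = 6·9/gcd(6, 9) = 54/3 = 18, so 18 ∣ s.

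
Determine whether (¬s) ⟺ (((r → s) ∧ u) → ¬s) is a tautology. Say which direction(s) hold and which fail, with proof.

(→) Assume the antecedent. If r is true, the antecedent forces (r = T, u = F, s = F) or (r = T, u = T, s = F), and ((r → s) ∧ u) → ¬s holds there. If r is false, the antecedent forces (r = F, u = F, s = F) or (r = F, u = T, s = F), and ((r → s) ∧ u) → ¬s holds there. Either way ((r → s) ∧ u) → ¬s holds.

(←) This fails. Under r = F, u = F, s = T, the left side is false but the right side is true.

Not equivalent: only (⇒) holds.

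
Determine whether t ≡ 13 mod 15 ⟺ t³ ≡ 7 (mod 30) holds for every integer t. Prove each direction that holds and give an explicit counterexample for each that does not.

Not equivalent: only (⇐) holds.

Forward direction. This fails: take t = 28. Then 28 ≡ 13 (mod 15), but 28³ = 21952 ≡ 22 (mod 30), not 7.

Converse. The residues r modulo 30 with r³ ≡ 7 (mod 30) are exactly {13}, and each is ≡ 13 (mod 15).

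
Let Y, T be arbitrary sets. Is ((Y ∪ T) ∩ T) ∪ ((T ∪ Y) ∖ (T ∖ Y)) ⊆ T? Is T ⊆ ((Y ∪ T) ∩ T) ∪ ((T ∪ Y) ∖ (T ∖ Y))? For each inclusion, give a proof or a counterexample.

(⟹) This inclusion fails. Take Y = {1}, T = ∅; then 1 ∈ ((Y ∪ T) ∩ T) ∪ ((T ∪ Y) ∖ (T ∖ Y)) but 1 ∉ T.

(⟸) Let x ∈ T. Then either x ∈ T and x ∉ Y; or x ∈ Y ∩ T. In each case x ∈ ((Y ∪ T) ∩ T) ∪ ((T ∪ Y) ∖ (T ∖ Y)), so T ⊆ ((Y ∪ T) ∩ T) ∪ ((T ∪ Y) ∖ (T ∖ Y)).

Only the reverse inclusion holds.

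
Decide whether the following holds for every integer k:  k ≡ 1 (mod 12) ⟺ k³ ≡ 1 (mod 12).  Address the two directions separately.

Both directions hold; the statement is true.

(→) Suppose k ≡ 1 (mod 12). Write k = 12j + 1. Then (12j + 1)³ = 1728j³ + 432j² + 36j + 1 = 12(144j³ + 36j² + 3j) + 1, so k³ ≡ 1 (mod 12).

(←) For the converse, argue contrapositively. If k ≢ 1 (mod 12), then k is congruent to one of 0, 2, 3, 4, 5, 6, 7, 8, 9, 10, 11 modulo 12, and these give k³ ≡ 0, 8, 3, 4, 5, 0, 7, 8, 9, 4, 11 respectively — never 1.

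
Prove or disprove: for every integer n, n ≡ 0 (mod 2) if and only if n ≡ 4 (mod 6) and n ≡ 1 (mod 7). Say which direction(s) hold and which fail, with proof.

Not equivalent: only (⇐) holds.

(←) If n ≡ 4 (mod 6) and n ≡ 1 (mod 7), then by the Chinese remainder theorem n ≡ 22 (mod 42). Since 22 ≡ 0 (mod 2) and 2 ∣ 42, we get n ≡ 0 (mod 2).

(→) This fails: n = 0 gives 0 ≡ 0 (mod 2) but 0 ≡ 0 (mod 6), so the conjunction on the right does not hold.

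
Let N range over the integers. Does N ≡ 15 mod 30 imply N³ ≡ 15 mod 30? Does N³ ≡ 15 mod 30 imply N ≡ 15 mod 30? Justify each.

The biconditional holds.

Forward direction. Suppose N ≡ 15 mod 30. Write N = 30j + 15. Then (30j + 15)³ = 27000j³ + 40500j² + 20250j + 3375 = 30(900j³ + 1350j² + 675j + 112) + 15, so N³ ≡ 15 (mod 30).

Converse. Suppose N³ ≡ 15 (mod 30). The only residue r in {0, …, 29} with r³ ≡ 15 (mod 30) is r = 15, so N ≡ 15 (mod 30).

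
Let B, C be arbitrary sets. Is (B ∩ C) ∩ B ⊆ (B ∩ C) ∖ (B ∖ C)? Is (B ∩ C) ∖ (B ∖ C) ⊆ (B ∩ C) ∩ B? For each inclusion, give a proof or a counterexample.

(⟹) Let x ∈ (B ∩ C) ∩ B. Then x ∈ B ∩ C, from which x ∈ (B ∩ C) ∖ (B ∖ C).

(⟸) Let x ∈ (B ∩ C) ∖ (B ∖ C). Then x ∈ B ∩ C, from which x ∈ (B ∩ C) ∩ B.

Both inclusions hold.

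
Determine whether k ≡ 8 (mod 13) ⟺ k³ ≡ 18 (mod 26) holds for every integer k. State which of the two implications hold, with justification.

[⇒] This fails: take k = 21. Then 21 ≡ 8 (mod 13), but 21³ = 9261 ≡ 5 (mod 26), not 18.

[⇐] This fails: take k = 20. Then 20³ = 8000 ≡ 18 (mod 26), yet 20 ≡ 7 (mod 13), not 8.

Neither direction holds.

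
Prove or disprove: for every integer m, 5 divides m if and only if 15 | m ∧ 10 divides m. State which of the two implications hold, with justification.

Only the converse holds.

[⇒] This fails: take m = 5. Certainly 5 ∣ 5, but 15 ∤ 5.

[⇐] Suppose 15 ∣ m and 10 ∣ m. Any common multiple of 15 and 10 is a multiple of their lcm; here lcm(15, 10) = 15·10/gcd(15, 10) = 150/5 = 30, so 30 ∣ m. Since 5 ∣ 30, it follows that 5 ∣ m.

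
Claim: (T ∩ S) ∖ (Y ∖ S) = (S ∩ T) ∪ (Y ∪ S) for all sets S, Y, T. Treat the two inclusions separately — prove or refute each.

(⊆) holds; (⊇) fails.

Forward inclusion. Let x ∈ (T ∩ S) ∖ (Y ∖ S). Then either x ∈ S ∩ T and x ∉ Y; or x ∈ S ∩ Y ∩ T. In each case x ∈ (S ∩ T) ∪ (Y ∪ S), so (T ∩ S) ∖ (Y ∖ S) ⊆ (S ∩ T) ∪ (Y ∪ S).

Reverse inclusion. This inclusion fails. Take S = {1}, Y = ∅, T = ∅; then 1 ∈ (S ∩ T) ∪ (Y ∪ S) but 1 ∉ (T ∩ S) ∖ (Y ∖ S).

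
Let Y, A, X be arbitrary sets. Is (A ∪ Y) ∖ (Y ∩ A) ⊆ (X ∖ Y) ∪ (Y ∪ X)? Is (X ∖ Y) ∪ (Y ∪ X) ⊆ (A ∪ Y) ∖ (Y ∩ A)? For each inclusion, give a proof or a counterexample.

(⊆) fails and (⊇) fails.

(⟹) This inclusion fails. Take Y = ∅, A = {1}, X = ∅; then 1 ∈ (A ∪ Y) ∖ (Y ∩ A) but 1 ∉ (X ∖ Y) ∪ (Y ∪ X).

(⟸) This inclusion fails. Take Y = {1}, A = {1}, X = ∅; then 1 ∈ (X ∖ Y) ∪ (Y ∪ X) but 1 ∉ (A ∪ Y) ∖ (Y ∩ A).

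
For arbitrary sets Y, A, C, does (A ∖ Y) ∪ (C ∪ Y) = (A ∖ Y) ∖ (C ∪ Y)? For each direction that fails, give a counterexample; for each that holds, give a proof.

(⊆) This inclusion fails. Take Y = {1}, A = ∅, C = ∅; then 1 ∈ (A ∖ Y) ∪ (C ∪ Y) but 1 ∉ (A ∖ Y) ∖ (C ∪ Y).

(⊇) Let x ∈ (A ∖ Y) ∖ (C ∪ Y). Then x ∈ A and x ∉ Y, C, from which x ∈ (A ∖ Y) ∪ (C ∪ Y).

The sets are not equal: only the reverse inclusion holds.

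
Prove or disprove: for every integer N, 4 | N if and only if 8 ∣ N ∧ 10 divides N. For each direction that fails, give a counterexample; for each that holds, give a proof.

Only the converse holds.

(→) This fails: take N = 4. Certainly 4 ∣ 4, but 8 ∤ 4.

(←) Suppose 8 ∣ N and 10 ∣ N. Any common multiple of 8 and 10 is a multiple of their lcm; here lcm(8, 10) = 8·10/gcd(8, 10) = 80/2 = 40, so 40 ∣ N. Since 4 ∣ 40, it follows that 4 ∣ N.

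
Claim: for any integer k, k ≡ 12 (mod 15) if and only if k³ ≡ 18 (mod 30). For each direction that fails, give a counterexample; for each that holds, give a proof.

(⟹) This fails: take k = 27. Then 27 ≡ 12 (mod 15), but 27³ = 19683 ≡ 3 (mod 30), not 18.

(⟸) Conversely, the residues r modulo 30 with r³ ≡ 18 (mod 30) are exactly {12}, and each is ≡ 12 (mod 15).

Only the converse holds.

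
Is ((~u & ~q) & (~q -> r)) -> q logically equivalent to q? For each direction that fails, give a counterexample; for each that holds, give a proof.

(⇒) fails; (⇐) holds.

(⟸) Assume the antecedent. If q is true, ((~u & ~q) & (~q -> r)) -> q reduces to true regardless of the other variables. If q is false, the antecedent cannot hold. Either way ((~u & ~q) & (~q -> r)) -> q holds.

(⟹) This fails. Under q = F, u = F, r = F, the left side is true but the right side is false.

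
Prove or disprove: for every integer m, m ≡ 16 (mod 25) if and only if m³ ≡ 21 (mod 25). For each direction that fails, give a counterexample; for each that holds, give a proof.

(←) Suppose m³ ≡ 21 (mod 25). The only residue r in {0, …, 24} with r³ ≡ 21 (mod 25) is r = 16, so m ≡ 16 (mod 25).

(→) Suppose m ≡ 16 (mod 25). Write m = 25j + 16. Then (25j + 16)³ = 15625j³ + 30000j² + 19200j + 4096 = 25(625j³ + 1200j² + 768j + 163) + 21, so m³ ≡ 21 (mod 25).

Equivalent; both directions hold.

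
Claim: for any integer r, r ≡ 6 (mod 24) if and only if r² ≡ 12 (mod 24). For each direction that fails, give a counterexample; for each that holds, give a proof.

Not equivalent: only (⇒) holds.

[⇒] Suppose r ≡ 6 (mod 24). Write r = 24j + 6. Then (24j + 6)² = 576j² + 288j + 36 = 24(24j² + 12j + 1) + 12, so r² ≡ 12 (mod 24).

[⇐] This fails: take r = 18. Then 18² = 324 ≡ 12 (mod 24), yet 18 ≡ 18 (mod 24), not 6.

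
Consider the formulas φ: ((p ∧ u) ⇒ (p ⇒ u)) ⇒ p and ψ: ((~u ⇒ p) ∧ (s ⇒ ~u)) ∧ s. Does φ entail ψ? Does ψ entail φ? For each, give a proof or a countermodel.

(⇒) fails; (⇐) holds.

(⟸) Assume the antecedent. If u is true, the antecedent cannot hold. If u is false, the antecedent forces (u = F, s = T, p = T), and ((p ∧ u) ⇒ (p ⇒ u)) ⇒ p holds there. Either way ((p ∧ u) ⇒ (p ⇒ u)) ⇒ p holds.

(⟹) This fails. Under u = F, s = F, p = T, the left side is true but the right side is false.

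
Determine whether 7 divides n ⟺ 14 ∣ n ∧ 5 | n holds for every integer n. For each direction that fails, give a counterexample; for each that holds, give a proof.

The forward direction fails; the converse holds.

(→) This fails: take n = 7. Certainly 7 ∣ 7, but 14 ∤ 7.

(←) Suppose 14 ∣ n and 5 ∣ n. Any common multiple of 14 and 5 is a multiple of their lcm; here gcd(14, 5) = 1, so lcm(14, 5) = 14·5 = 70, so 70 ∣ n. Since 7 ∣ 70, it follows that 7 ∣ n.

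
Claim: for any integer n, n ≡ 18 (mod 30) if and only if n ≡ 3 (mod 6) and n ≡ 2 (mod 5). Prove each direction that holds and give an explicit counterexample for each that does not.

(⇒) This fails: n = 18 gives 18 ≡ 18 (mod 30) but 18 ≡ 0 (mod 6), so the conjunction on the right does not hold.

(⇐) This fails: n = 27 satisfies both congruences on the right (27 ≡ 3 mod 6 and 27 ≡ 2 mod 5) yet 27 ≡ 27 (mod 30), not 18.

Neither direction holds.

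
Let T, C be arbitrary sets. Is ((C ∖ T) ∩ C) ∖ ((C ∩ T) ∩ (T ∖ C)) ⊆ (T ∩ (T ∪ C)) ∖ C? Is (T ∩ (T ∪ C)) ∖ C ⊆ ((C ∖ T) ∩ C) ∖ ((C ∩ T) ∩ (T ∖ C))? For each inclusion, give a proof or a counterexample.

(⊆) fails and (⊇) fails.

(⊆) This inclusion fails. Take T = ∅, C = {1}; then 1 ∈ ((C ∖ T) ∩ C) ∖ ((C ∩ T) ∩ (T ∖ C)) but 1 ∉ (T ∩ (T ∪ C)) ∖ C.

(⊇) This inclusion fails. Take T = {1}, C = ∅; then 1 ∈ (T ∩ (T ∪ C)) ∖ C but 1 ∉ ((C ∖ T) ∩ C) ∖ ((C ∩ T) ∩ (T ∖ C)).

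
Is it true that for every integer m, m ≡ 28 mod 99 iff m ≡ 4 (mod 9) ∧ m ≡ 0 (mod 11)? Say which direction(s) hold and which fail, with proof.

Neither implication holds.

(⇒) This fails: m = 28 gives 28 ≡ 28 (mod 99) but 28 ≡ 1 (mod 9), so the conjunction on the right does not hold.

(⇐) This fails: m = 22 satisfies both congruences on the right (22 ≡ 4 mod 9 and 22 ≡ 0 mod 11) yet 22 ≡ 22 (mod 99), not 28.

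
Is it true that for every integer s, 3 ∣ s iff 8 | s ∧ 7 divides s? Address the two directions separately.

(⟹) This fails: take s = 3. Certainly 3 ∣ 3, but 8 ∤ 3.

(⟸) This fails: take s = 56. Both 8 ∣ 56 and 7 ∣ 56, yet 56 is not a multiple of 3 (since 56 = 18·3 + 2), so 3 ∤ 56.

Neither implication holds.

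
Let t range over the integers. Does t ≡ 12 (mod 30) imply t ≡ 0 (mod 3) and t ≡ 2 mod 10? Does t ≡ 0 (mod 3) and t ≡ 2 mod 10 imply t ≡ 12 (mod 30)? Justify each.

Forward direction. Suppose t ≡ 12 (mod 30); write t = 30j + 12. Since 3 ∣ 30, reducing mod 3 gives t ≡ 12 ≡ 0 (mod 3); since 10 ∣ 30, reducing mod 10 gives t ≡ 12 ≡ 2 (mod 10).

Converse. If t ≡ 0 (mod 3) and t ≡ 2 (mod 10), then by the Chinese remainder theorem t ≡ 12 (mod 30). This is exactly t ≡ 12 (mod 30).

Both directions hold; the statement is true.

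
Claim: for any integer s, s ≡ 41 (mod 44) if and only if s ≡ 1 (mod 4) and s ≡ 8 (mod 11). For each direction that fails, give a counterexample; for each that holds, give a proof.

Both directions hold; the statement is true.

[⇒] Suppose s ≡ 41 (mod 44); write s = 44j + 41. Since 4 ∣ 44, reducing mod 4 gives s ≡ 41 ≡ 1 (mod 4); since 11 ∣ 44, reducing mod 11 gives s ≡ 41 ≡ 8 (mod 11).

[⇐] Conversely, if s ≡ 1 (mod 4) and s ≡ 8 (mod 11), then by the Chinese remainder theorem s ≡ 41 (mod 44). This is exactly s ≡ 41 (mod 44).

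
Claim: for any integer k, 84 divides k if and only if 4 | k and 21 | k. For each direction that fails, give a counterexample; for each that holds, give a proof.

Forward direction. If 84 ∣ k, write k = 84q. Since 84 = 21·4, k = 4·(21q), so 4 ∣ k; and since 84 = 4·21, k = 21·(4q), so 21 ∣ k.

Converse. Suppose 4 ∣ k and 21 ∣ k. Any common multiple of 4 and 21 is a multiple of their lcm; here gcd(4, 21) = 1, so lcm(4, 21) = 4·21 = 84, so 84 ∣ k.

Both implications hold.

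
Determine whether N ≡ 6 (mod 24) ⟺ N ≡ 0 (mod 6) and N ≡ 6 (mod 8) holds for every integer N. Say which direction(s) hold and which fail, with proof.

Both directions hold.

(⇒) Suppose N ≡ 6 (mod 24); write N = 24j + 6. Since 6 ∣ 24, reducing mod 6 gives N ≡ 6 ≡ 0 (mod 6); since 8 ∣ 24, reducing mod 8 gives N ≡ 6 (mod 8).

(⇐) Conversely, if N ≡ 0 (mod 6) and N ≡ 6 (mod 8), then by the Chinese remainder theorem N ≡ 6 (mod 24). This is exactly N ≡ 6 (mod 24).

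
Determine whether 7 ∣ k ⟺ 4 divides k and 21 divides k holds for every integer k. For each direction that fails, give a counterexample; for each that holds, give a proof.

(⟸) Suppose 4 ∣ k and 21 ∣ k. Any common multiple of 4 and 21 is a multiple of their lcm; here gcd(4, 21) = 1, so lcm(4, 21) = 4·21 = 84, so 84 ∣ k. Since 7 ∣ 84, it follows that 7 ∣ k.

(⟹) This fails: take k = 7. Certainly 7 ∣ 7, but 4 ∤ 7.

(⇒) fails; (⇐) holds.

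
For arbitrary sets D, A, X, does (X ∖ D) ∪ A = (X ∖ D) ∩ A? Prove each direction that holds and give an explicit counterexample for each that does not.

(⊆) This inclusion fails. Take D = ∅, A = {1}, X = ∅; then 1 ∈ (X ∖ D) ∪ A but 1 ∉ (X ∖ D) ∩ A.

(⊇) Let x ∈ (X ∖ D) ∩ A. Then x ∈ A ∩ X and x ∉ D, from which x ∈ (X ∖ D) ∪ A.

The sets are not equal: only the reverse inclusion holds.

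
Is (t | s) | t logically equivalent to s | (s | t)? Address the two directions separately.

(←) Assume the antecedent. If s is true, (t | s) | t reduces to true regardless of the other variables. If s is false, the antecedent forces (s = F, t = T), and (t | s) | t holds there. Either way (t | s) | t holds.

(→) Assume the antecedent. If s is true, s | (s | t) reduces to true regardless of the other variables. If s is false, the antecedent forces (s = F, t = T), and s | (s | t) holds there. Either way s | (s | t) holds.

Equivalent; both directions hold.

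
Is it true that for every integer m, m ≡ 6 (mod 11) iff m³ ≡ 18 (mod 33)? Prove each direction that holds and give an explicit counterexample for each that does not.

The forward direction fails; the converse holds.

(⟹) This fails: take m = 17. Then 17 ≡ 6 (mod 11), but 17³ = 4913 ≡ 29 (mod 33), not 18.

(⟸) Conversely, the residues r modulo 33 with r³ ≡ 18 (mod 33) are exactly {6}, and each is ≡ 6 (mod 11).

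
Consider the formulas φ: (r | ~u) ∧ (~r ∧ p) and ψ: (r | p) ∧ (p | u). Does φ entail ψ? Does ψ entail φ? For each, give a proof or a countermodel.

(←) This fails. Under r = T, u = T, p = F, the left side is false but the right side is true.

(→) Assume the antecedent. If r is true, the antecedent cannot hold. If r is false, the antecedent forces (r = F, u = F, p = T), and (r | p) ∧ (p | u) holds there. Either way (r | p) ∧ (p | u) holds.

Only the forward direction holds.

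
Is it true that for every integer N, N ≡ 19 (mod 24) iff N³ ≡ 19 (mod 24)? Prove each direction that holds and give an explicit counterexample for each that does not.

The biconditional holds.

Forward direction. Suppose N ≡ 19 (mod 24). Write N = 24j + 19. Then (24j + 19)³ = 13824j³ + 32832j² + 25992j + 6859 = 24(576j³ + 1368j² + 1083j + 285) + 19, so N³ ≡ 19 (mod 24).

Converse. Suppose N³ ≡ 19 (mod 24). The only residue r in {0, …, 23} with r³ ≡ 19 (mod 24) is r = 19, so N ≡ 19 (mod 24).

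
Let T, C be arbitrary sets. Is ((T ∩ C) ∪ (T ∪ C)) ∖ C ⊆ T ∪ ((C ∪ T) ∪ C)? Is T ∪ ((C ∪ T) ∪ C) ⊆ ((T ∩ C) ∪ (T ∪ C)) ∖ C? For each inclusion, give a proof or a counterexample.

Forward inclusion. Let x ∈ ((T ∩ C) ∪ (T ∪ C)) ∖ C. Then x ∈ T and x ∉ C, from which x ∈ T ∪ ((C ∪ T) ∪ C).

Reverse inclusion. This inclusion fails. Take T = ∅, C = {1}; then 1 ∈ T ∪ ((C ∪ T) ∪ C) but 1 ∉ ((T ∩ C) ∪ (T ∪ C)) ∖ C.

Only the forward inclusion holds.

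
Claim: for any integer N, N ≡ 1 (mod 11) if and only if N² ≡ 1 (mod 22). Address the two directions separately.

Neither direction holds.

Forward direction. This fails: take N = 12. Then 12 ≡ 1 (mod 11), but 12² = 144 ≡ 12 (mod 22), not 1.

Converse. This fails: take N = 21. Then 21² = 441 ≡ 1 (mod 22), yet 21 ≡ 10 (mod 11), not 1.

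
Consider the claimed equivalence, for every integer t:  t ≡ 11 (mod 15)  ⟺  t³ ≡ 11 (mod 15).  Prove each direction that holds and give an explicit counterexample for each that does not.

Both directions hold.

(→) Suppose t ≡ 11 (mod 15). Write t = 15j + 11. Then (15j + 11)³ = 3375j³ + 7425j² + 5445j + 1331 = 15(225j³ + 495j² + 363j + 88) + 11, so t³ ≡ 11 (mod 15).

(←) Conversely, suppose t³ ≡ 11 (mod 15). The only residue r in {0, …, 14} with r³ ≡ 11 (mod 15) is r = 11, so t ≡ 11 (mod 15).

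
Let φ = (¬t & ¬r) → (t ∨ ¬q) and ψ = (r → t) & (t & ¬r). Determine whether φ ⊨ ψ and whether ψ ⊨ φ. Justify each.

(⇒) fails; (⇐) holds.

(←) Assume the antecedent. If r is true, the antecedent cannot hold. If r is false, the antecedent forces (r = F, t = T, q = F) or (r = F, t = T, q = T), and (¬t & ¬r) → (t ∨ ¬q) holds there. Either way (¬t & ¬r) → (t ∨ ¬q) holds.

(→) This fails. Under r = F, t = F, q = F, the left side is true but the right side is false.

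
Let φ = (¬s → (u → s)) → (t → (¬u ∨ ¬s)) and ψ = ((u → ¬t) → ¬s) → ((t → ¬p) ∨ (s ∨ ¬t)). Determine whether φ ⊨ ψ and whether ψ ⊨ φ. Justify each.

Both directions fail.

(⇒) This fails. Under s = F, u = F, p = T, t = T, the left side is true but the right side is false.

(⇐) This fails. Under s = T, u = T, p = F, t = T, the left side is false but the right side is true.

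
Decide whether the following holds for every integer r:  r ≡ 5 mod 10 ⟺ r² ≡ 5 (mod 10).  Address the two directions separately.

(⇒) Suppose r ≡ 5 mod 10. Write r = 10j + 5. Then (10j + 5)² = 100j² + 100j + 25 = 10(10j² + 10j + 2) + 5, so r² ≡ 5 (mod 10).

(⇐) For the converse, argue contrapositively. If r ≢ 5 (mod 10), then r is congruent to one of 0, 1, 2, 3, 4, 6, 7, 8, 9 modulo 10, and these give r² ≡ 0, 1, 4, 9, 6, 6, 9, 4, 1 respectively — never 5.

Equivalent; both directions hold.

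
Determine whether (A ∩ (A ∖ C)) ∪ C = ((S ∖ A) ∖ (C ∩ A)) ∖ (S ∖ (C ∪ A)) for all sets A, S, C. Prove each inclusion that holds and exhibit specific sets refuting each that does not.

The sets are not equal: only the reverse inclusion holds.

(⊆) This inclusion fails. Take A = {1}, S = ∅, C = ∅; then 1 ∈ (A ∩ (A ∖ C)) ∪ C but 1 ∉ ((S ∖ A) ∖ (C ∩ A)) ∖ (S ∖ (C ∪ A)).

(⊇) Let x ∈ ((S ∖ A) ∖ (C ∩ A)) ∖ (S ∖ (C ∪ A)). Then x ∈ S ∩ C and x ∉ A, from which x ∈ (A ∩ (A ∖ C)) ∪ C.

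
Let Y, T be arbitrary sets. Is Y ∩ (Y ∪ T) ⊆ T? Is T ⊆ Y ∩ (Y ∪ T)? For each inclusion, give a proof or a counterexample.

(⊆) fails and (⊇) fails.

(⟹) This inclusion fails. Take Y = {1}, T = ∅; then 1 ∈ Y ∩ (Y ∪ T) but 1 ∉ T.

(⟸) This inclusion fails. Take Y = ∅, T = {1}; then 1 ∈ T but 1 ∉ Y ∩ (Y ∪ T).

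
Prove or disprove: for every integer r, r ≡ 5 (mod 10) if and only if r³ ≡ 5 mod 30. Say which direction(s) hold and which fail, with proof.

Only the converse holds.

[⇒] This fails: take r = 15. Then 15 ≡ 5 (mod 10), but 15³ = 3375 ≡ 15 (mod 30), not 5.

[⇐] Conversely, the residues r modulo 30 with r³ ≡ 5 (mod 30) are exactly {5}, and each is ≡ 5 (mod 10).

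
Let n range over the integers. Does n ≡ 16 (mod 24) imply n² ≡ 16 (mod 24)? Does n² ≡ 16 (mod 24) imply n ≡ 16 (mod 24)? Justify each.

The forward direction holds; the converse fails.

(⇒) Suppose n ≡ 16 (mod 24). Write n = 24j + 16. Then (24j + 16)² = 576j² + 768j + 256 = 24(24j² + 32j + 10) + 16, so n² ≡ 16 (mod 24).

(⇐) This fails: take n = 4. Then 4² = 16 ≡ 16 (mod 24), yet 4 ≡ 4 (mod 24), not 16.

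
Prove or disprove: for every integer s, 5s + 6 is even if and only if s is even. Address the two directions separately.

[⇒] Suppose 5s + 6 is even. Since 5 is odd, 5s and s have the same parity, so 5s + 6 ≡ s + 6 (mod 2). As 6 is even, 5s + 6 is even exactly when s is even. Thus s is even.

[⇐] Conversely, suppose s is even; write s = 2j. Then 5s + 6 = 5·(2j) + 6 = 2·5j + 6, which is even.

The biconditional holds.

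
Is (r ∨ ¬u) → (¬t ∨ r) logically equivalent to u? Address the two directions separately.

[⇐] Assume the antecedent. If r is true, (r ∨ ¬u) → (¬t ∨ r) reduces to true regardless of the other variables. If r is false, the antecedent forces (r = F, u = T, t = F) or (r = F, u = T, t = T), and (r ∨ ¬u) → (¬t ∨ r) holds there. Either way (r ∨ ¬u) → (¬t ∨ r) holds.

[⇒] This fails. Under r = F, u = F, t = F, the left side is true but the right side is false.

Not equivalent: only (⇐) holds.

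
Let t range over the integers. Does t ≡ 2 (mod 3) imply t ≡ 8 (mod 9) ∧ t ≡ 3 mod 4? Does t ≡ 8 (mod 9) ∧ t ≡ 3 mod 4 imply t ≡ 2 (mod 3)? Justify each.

Forward direction. This fails: t = 32 gives 32 ≡ 2 (mod 3) but 32 ≡ 5 (mod 9), so the conjunction on the right does not hold.

Converse. If t ≡ 8 (mod 9) and t ≡ 3 (mod 4), then by the Chinese remainder theorem t ≡ 35 (mod 36). Since 35 ≡ 2 (mod 3) and 3 ∣ 36, we get t ≡ 2 (mod 3).

Not equivalent: only (⇐) holds.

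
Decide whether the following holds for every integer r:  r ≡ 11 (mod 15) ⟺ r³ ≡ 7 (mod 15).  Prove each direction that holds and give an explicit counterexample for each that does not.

Forward direction. This fails: take r = 11. Then 11 ≡ 11 (mod 15), but 11³ = 1331 ≡ 11 (mod 15), not 7.

Converse. This fails: take r = 13. Then 13³ = 2197 ≡ 7 (mod 15), yet 13 ≡ 13 (mod 15), not 11.

Neither direction holds.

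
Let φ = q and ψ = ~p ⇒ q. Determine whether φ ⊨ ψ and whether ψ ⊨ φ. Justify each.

[⇐] This fails. Under p = T, q = F, the left side is false but the right side is true.

[⇒] Assume the antecedent. If p is true, ~p ⇒ q reduces to true regardless of the other variables. If p is false, the antecedent forces (p = F, q = T), and ~p ⇒ q holds there. Either way ~p ⇒ q holds.

Not equivalent: only (⇒) holds.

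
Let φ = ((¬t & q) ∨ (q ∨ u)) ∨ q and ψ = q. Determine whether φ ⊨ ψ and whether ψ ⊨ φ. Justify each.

(⇒) fails; (⇐) holds.

[⇒] This fails. Under u = T, t = F, q = F, the left side is true but the right side is false.

[⇐] Assume the antecedent. If u is true, ((¬t & q) ∨ (q ∨ u)) ∨ q reduces to true regardless of the other variables. If u is false, the antecedent forces (u = F, t = F, q = T) or (u = F, t = T, q = T), and ((¬t & q) ∨ (q ∨ u)) ∨ q holds there. Either way ((¬t & q) ∨ (q ∨ u)) ∨ q holds.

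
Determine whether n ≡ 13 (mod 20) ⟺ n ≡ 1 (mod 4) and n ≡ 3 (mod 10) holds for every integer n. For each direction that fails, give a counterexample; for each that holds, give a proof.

(←) If n ≡ 1 (mod 4) and n ≡ 3 (mod 10), then by the Chinese remainder theorem n ≡ 13 (mod 20). This is exactly n ≡ 13 (mod 20).

(→) Suppose n ≡ 13 (mod 20); write n = 20j + 13. Since 4 ∣ 20, reducing mod 4 gives n ≡ 13 ≡ 1 (mod 4); since 10 ∣ 20, reducing mod 10 gives n ≡ 13 ≡ 3 (mod 10).

Equivalent; both directions hold.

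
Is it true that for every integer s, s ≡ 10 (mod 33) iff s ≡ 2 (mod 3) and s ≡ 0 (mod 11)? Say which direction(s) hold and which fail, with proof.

(⟹) This fails: s = 10 gives 10 ≡ 10 (mod 33) but 10 ≡ 1 (mod 3), so the conjunction on the right does not hold.

(⟸) This fails: s = 11 satisfies both congruences on the right (11 ≡ 2 mod 3 and 11 ≡ 0 mod 11) yet 11 ≡ 11 (mod 33), not 10.

Neither direction holds.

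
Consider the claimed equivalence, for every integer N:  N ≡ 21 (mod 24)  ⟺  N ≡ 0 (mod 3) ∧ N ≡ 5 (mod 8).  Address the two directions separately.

Both directions hold; the statement is true.

(⟹) Suppose N ≡ 21 (mod 24); write N = 24j + 21. Since 3 ∣ 24, reducing mod 3 gives N ≡ 21 ≡ 0 (mod 3); since 8 ∣ 24, reducing mod 8 gives N ≡ 21 ≡ 5 (mod 8).

(⟸) Conversely, if N ≡ 0 (mod 3) and N ≡ 5 (mod 8), then by the Chinese remainder theorem N ≡ 21 (mod 24). This is exactly N ≡ 21 (mod 24).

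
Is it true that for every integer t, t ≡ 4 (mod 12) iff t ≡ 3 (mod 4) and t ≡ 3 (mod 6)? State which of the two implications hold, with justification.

(⇒) fails and (⇐) fails.

[⇒] This fails: t = 4 gives 4 ≡ 4 (mod 12) but 4 ≡ 0 (mod 4), so the conjunction on the right does not hold.

[⇐] This fails: t = 3 satisfies both congruences on the right (3 ≡ 3 mod 4 and 3 ≡ 3 mod 6) yet 3 ≡ 3 (mod 12), not 4.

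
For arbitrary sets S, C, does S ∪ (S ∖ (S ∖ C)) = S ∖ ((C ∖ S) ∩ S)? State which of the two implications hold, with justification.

Both inclusions hold.

(⊆) Let x ∈ S ∪ (S ∖ (S ∖ C)). Then either x ∈ S and x ∉ C; or x ∈ S ∩ C. In each case x ∈ S ∖ ((C ∖ S) ∩ S), so S ∪ (S ∖ (S ∖ C)) ⊆ S ∖ ((C ∖ S) ∩ S).

(⊇) Let x ∈ S ∖ ((C ∖ S) ∩ S). Then either x ∈ S and x ∉ C; or x ∈ S ∩ C. In each case x ∈ S ∪ (S ∖ (S ∖ C)), so S ∖ ((C ∖ S) ∩ S) ⊆ S ∪ (S ∖ (S ∖ C)).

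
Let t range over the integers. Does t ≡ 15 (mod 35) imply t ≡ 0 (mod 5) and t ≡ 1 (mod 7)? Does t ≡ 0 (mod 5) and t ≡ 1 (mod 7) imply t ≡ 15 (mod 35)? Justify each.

The biconditional holds.

(⟹) Suppose t ≡ 15 (mod 35); write t = 35j + 15. Since 5 ∣ 35, reducing mod 5 gives t ≡ 15 ≡ 0 (mod 5); since 7 ∣ 35, reducing mod 7 gives t ≡ 15 ≡ 1 (mod 7).

(⟸) Conversely, if t ≡ 0 (mod 5) and t ≡ 1 (mod 7), then by the Chinese remainder theorem t ≡ 15 (mod 35). This is exactly t ≡ 15 (mod 35).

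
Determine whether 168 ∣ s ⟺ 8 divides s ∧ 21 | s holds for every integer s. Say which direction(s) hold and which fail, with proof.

Both directions hold; the statement is true.

[⇐] Suppose 8 ∣ s and 21 ∣ s. Any common multiple of 8 and 21 is a multiple of their lcm; here gcd(8, 21) = 1, so lcm(8, 21) = 8·21 = 168, so 168 ∣ s.

[⇒] If 168 ∣ s, write s = 168q. Since 168 = 21·8, s = 8·(21q), so 8 ∣ s; and since 168 = 8·21, s = 21·(8q), so 21 ∣ s.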